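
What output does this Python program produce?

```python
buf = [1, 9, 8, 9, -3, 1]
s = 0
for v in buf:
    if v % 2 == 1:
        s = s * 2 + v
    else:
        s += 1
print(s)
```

v=1: odd, s = 0*2+1 = 1
v=9: odd, s = 1*2+9 = 11
v=8: not odd, s = 11+1 = 12
v=9: odd, s = 12*2+9 = 33
v=-3: odd, s = 33*2+(-3) = 63
v=1: odd, s = 63*2+1 = 127

127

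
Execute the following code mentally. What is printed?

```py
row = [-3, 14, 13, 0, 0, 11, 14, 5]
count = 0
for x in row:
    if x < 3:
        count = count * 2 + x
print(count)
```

-12

x=-3: <3, count = 0*2+(-3) = -3
x=14: not <3
x=13: not <3
x=0: <3, count = (-3)*2+0 = -6
x=0: <3, count = (-6)*2+0 = -12
x=11: not <3
x=14: not <3
x=5: not <3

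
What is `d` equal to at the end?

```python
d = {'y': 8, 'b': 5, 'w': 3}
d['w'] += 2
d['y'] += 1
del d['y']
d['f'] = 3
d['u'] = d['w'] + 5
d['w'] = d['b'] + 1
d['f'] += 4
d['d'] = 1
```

d['w'] = 3+2 = 5 → {'y': 8, 'b': 5, 'w': 5}
d['y'] = 8+1 = 9 → {'y': 9, 'b': 5, 'w': 5}
del 'y' → {'b': 5, 'w': 5}
d['f'] = 3 → {'b': 5, 'w': 5, 'f': 3}
d['u'] = d['w']+5 = 10 → {'b': 5, 'w': 5, 'f': 3, 'u': 10}
d['w'] = d['b']+1 = 6 → {'b': 5, 'w': 6, 'f': 3, 'u': 10}
d['f'] = 3+4 = 7 → {'b': 5, 'w': 6, 'f': 7, 'u': 10}
d['d'] = 1 → {'b': 5, 'w': 6, 'f': 7, 'u': 10, 'd': 1}

{'b': 5, 'w': 6, 'f': 7, 'u': 10, 'd': 1}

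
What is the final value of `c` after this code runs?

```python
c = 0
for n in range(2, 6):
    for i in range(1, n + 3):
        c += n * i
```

289

n=2,i=1: c = 0+2 = 2
n=2,i=2: c = 2+4 = 6
n=2,i=3: c = 6+6 = 12
n=2,i=4: c = 12+8 = 20
n=3,i=1: c = 20+3 = 23
n=3,i=2: c = 23+6 = 29
n=3,i=3: c = 29+9 = 38
n=3,i=4: c = 38+12 = 50
n=3,i=5: c = 50+15 = 65
n=4,i=1: c = 65+4 = 69
n=4,i=2: c = 69+8 = 77
n=4,i=3: c = 77+12 = 89
n=4,i=4: c = 89+16 = 105
n=4,i=5: c = 105+20 = 125
n=4,i=6: c = 125+24 = 149
n=5,i=1: c = 149+5 = 154
n=5,i=2: c = 154+10 = 164
n=5,i=3: c = 164+15 = 179
n=5,i=4: c = 179+20 = 199
n=5,i=5: c = 199+25 = 224
n=5,i=6: c = 224+30 = 254
n=5,i=7: c = 254+35 = 289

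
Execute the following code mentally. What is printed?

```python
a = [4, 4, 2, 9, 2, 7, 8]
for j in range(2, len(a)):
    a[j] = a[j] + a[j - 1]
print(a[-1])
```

j=2: a[2] = 2+4 = 6 → [4, 4, 6, 9, 2, 7, 8]
j=3: a[3] = 9+6 = 15 → [4, 4, 6, 15, 2, 7, 8]
j=4: a[4] = 2+15 = 17 → [4, 4, 6, 15, 17, 7, 8]
j=5: a[5] = 7+17 = 24 → [4, 4, 6, 15, 17, 24, 8]
j=6: a[6] = 8+24 = 32 → [4, 4, 6, 15, 17, 24, 32]

32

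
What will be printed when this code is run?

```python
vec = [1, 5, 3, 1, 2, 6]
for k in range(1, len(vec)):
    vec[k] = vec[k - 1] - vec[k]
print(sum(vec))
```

-44

k=1: vec[1] = 1-5 = -4 → [1, -4, 3, 1, 2, 6]
k=2: vec[2] = (-4)-3 = -7 → [1, -4, -7, 1, 2, 6]
k=3: vec[3] = (-7)-1 = -8 → [1, -4, -7, -8, 2, 6]
k=4: vec[4] = (-8)-2 = -10 → [1, -4, -7, -8, -10, 6]
k=5: vec[5] = (-10)-6 = -16 → [1, -4, -7, -8, -10, -16]
sum = -44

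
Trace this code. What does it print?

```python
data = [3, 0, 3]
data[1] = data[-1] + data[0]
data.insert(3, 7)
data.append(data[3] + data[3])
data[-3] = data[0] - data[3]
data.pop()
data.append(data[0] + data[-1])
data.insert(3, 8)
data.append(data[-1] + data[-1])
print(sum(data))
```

data[1] = data[-1]+data[0] = 3+3 = 6 → [3, 6, 3]
insert 7 at 3 → [3, 6, 3, 7]
append data[3]+data[3] = 7+7 = 14 → [3, 6, 3, 7, 14]
data[-3] = data[0]-data[3] = 3-7 = -4 → [3, 6, -4, 7, 14]
pop() removes 14 → [3, 6, -4, 7]
append data[0]+data[-1] = 3+7 = 10 → [3, 6, -4, 7, 10]
insert 8 at 3 → [3, 6, -4, 8, 7, 10]
append data[-1]+data[-1] = 10+10 = 20 → [3, 6, -4, 8, 7, 10, 20]
sum = 50

50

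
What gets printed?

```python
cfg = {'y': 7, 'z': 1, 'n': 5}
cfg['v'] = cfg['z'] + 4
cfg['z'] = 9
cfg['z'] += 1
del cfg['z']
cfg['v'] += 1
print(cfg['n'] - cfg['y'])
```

cfg['v'] = cfg['z']+4 = 5 → {'y': 7, 'z': 1, 'n': 5, 'v': 5}
cfg['z'] = 9 → {'y': 7, 'z': 9, 'n': 5, 'v': 5}
cfg['z'] = 9+1 = 10 → {'y': 7, 'z': 10, 'n': 5, 'v': 5}
del 'z' → {'y': 7, 'n': 5, 'v': 5}
cfg['v'] = 5+1 = 6 → {'y': 7, 'n': 5, 'v': 6}
cfg['n']-cfg['y'] = 5-7 = -2

-2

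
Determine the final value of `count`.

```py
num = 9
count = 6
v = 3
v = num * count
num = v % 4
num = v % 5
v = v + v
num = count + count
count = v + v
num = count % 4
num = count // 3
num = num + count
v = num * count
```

v = 9*6 = 54
num = 54%4 = 2
num = 54%5 = 4
v = 54+54 = 108
num = 6+6 = 12
count = 108+108 = 216
num = 216%4 = 0
num = 216//3 = 72
num = 72+216 = 288
v = 288*216 = 62208

216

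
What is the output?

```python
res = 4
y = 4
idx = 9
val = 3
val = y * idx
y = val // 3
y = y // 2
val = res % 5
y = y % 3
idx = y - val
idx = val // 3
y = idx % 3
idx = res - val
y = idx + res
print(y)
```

val = 4*9 = 36
y = 36//3 = 12
y = 12//2 = 6
val = 4%5 = 4
y = 6%3 = 0
idx = 0-4 = -4
idx = 4//3 = 1
y = 1%3 = 1
idx = 4-4 = 0
y = 0+4 = 4

4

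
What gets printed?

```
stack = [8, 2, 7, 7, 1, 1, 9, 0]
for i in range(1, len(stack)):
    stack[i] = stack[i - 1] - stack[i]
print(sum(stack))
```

-52

i=1: stack[1] = 8-2 = 6 → [8, 6, 7, 7, 1, 1, 9, 0]
i=2: stack[2] = 6-7 = -1 → [8, 6, -1, 7, 1, 1, 9, 0]
i=3: stack[3] = (-1)-7 = -8 → [8, 6, -1, -8, 1, 1, 9, 0]
i=4: stack[4] = (-8)-1 = -9 → [8, 6, -1, -8, -9, 1, 9, 0]
i=5: stack[5] = (-9)-1 = -10 → [8, 6, -1, -8, -9, -10, 9, 0]
i=6: stack[6] = (-10)-9 = -19 → [8, 6, -1, -8, -9, -10, -19, 0]
i=7: stack[7] = (-19)-0 = -19 → [8, 6, -1, -8, -9, -10, -19, -19]
sum = -52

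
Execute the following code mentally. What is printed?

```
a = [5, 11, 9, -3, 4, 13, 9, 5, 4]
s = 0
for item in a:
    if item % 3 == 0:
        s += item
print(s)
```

15

item=5: not %3==0
item=11: not %3==0
item=9: %3==0, s = 0+9 = 9
item=-3: %3==0, s = 9+(-3) = 6
item=4: not %3==0
item=13: not %3==0
item=9: %3==0, s = 6+9 = 15
item=5: not %3==0
item=4: not %3==0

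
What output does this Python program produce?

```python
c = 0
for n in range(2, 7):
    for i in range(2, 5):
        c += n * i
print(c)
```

180

n=2,i=2: c = 0+4 = 4
n=2,i=3: c = 4+6 = 10
n=2,i=4: c = 10+8 = 18
n=3,i=2: c = 18+6 = 24
n=3,i=3: c = 24+9 = 33
n=3,i=4: c = 33+12 = 45
n=4,i=2: c = 45+8 = 53
n=4,i=3: c = 53+12 = 65
n=4,i=4: c = 65+16 = 81
n=5,i=2: c = 81+10 = 91
n=5,i=3: c = 91+15 = 106
n=5,i=4: c = 106+20 = 126
n=6,i=2: c = 126+12 = 138
n=6,i=3: c = 138+18 = 156
n=6,i=4: c = 156+24 = 180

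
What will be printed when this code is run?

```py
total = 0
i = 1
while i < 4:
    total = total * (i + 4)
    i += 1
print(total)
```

0

i=1: total = 0*5 = 0
i=2: total = 0*6 = 0
i=3: total = 0*7 = 0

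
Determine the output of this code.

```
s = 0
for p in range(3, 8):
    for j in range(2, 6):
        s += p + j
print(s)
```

170

p=3,j=2: s = 0+5 = 5
p=3,j=3: s = 5+6 = 11
p=3,j=4: s = 11+7 = 18
p=3,j=5: s = 18+8 = 26
p=4,j=2: s = 26+6 = 32
p=4,j=3: s = 32+7 = 39
p=4,j=4: s = 39+8 = 47
p=4,j=5: s = 47+9 = 56
p=5,j=2: s = 56+7 = 63
p=5,j=3: s = 63+8 = 71
p=5,j=4: s = 71+9 = 80
p=5,j=5: s = 80+10 = 90
p=6,j=2: s = 90+8 = 98
p=6,j=3: s = 98+9 = 107
p=6,j=4: s = 107+10 = 117
p=6,j=5: s = 117+11 = 128
p=7,j=2: s = 128+9 = 137
p=7,j=3: s = 137+10 = 147
p=7,j=4: s = 147+11 = 158
p=7,j=5: s = 158+12 = 170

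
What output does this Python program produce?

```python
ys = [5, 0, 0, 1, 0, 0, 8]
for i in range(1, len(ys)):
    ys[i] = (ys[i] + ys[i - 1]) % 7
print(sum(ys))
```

i=1: ys[1] = (0+5)%7 = 5 → [5, 5, 0, 1, 0, 0, 8]
i=2: ys[2] = (0+5)%7 = 5 → [5, 5, 5, 1, 0, 0, 8]
i=3: ys[3] = (1+5)%7 = 6 → [5, 5, 5, 6, 0, 0, 8]
i=4: ys[4] = (0+6)%7 = 6 → [5, 5, 5, 6, 6, 0, 8]
i=5: ys[5] = (0+6)%7 = 6 → [5, 5, 5, 6, 6, 6, 8]
i=6: ys[6] = (8+6)%7 = 0 → [5, 5, 5, 6, 6, 6, 0]
sum = 33

33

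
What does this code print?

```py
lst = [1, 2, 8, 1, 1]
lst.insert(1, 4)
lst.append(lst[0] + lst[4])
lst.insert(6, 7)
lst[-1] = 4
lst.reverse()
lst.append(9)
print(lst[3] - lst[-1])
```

insert 4 at 1 → [1, 4, 2, 8, 1, 1]
append lst[0]+lst[4] = 1+1 = 2 → [1, 4, 2, 8, 1, 1, 2]
insert 7 at 6 → [1, 4, 2, 8, 1, 1, 7, 2]
lst[-1] = 4 → [1, 4, 2, 8, 1, 1, 7, 4]
reverse → [4, 7, 1, 1, 8, 2, 4, 1]
append 9 → [4, 7, 1, 1, 8, 2, 4, 1, 9]
lst[3]-lst[-1] = 1-9 = -8

-8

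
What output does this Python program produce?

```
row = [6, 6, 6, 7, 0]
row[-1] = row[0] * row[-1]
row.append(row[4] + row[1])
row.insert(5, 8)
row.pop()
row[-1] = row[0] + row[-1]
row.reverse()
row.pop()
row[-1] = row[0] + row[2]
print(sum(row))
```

row[-1] = row[0]*row[-1] = 6*0 = 0 → [6, 6, 6, 7, 0]
append row[4]+row[1] = 0+6 = 6 → [6, 6, 6, 7, 0, 6]
insert 8 at 5 → [6, 6, 6, 7, 0, 8, 6]
pop() removes 6 → [6, 6, 6, 7, 0, 8]
row[-1] = row[0]+row[-1] = 6+8 = 14 → [6, 6, 6, 7, 0, 14]
reverse → [14, 0, 7, 6, 6, 6]
pop() removes 6 → [14, 0, 7, 6, 6]
row[-1] = row[0]+row[2] = 14+7 = 21 → [14, 0, 7, 6, 21]
sum = 48

48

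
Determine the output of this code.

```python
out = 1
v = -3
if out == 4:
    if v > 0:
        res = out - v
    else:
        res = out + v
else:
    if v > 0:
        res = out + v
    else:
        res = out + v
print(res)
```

-2

out=1, v=-3
out == 4 is False; v > 0 is False
→ res = out + v = -2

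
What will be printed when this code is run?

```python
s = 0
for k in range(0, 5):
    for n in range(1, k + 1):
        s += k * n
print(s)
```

k=1,n=1: s = 0+1 = 1
k=2,n=1: s = 1+2 = 3
k=2,n=2: s = 3+4 = 7
k=3,n=1: s = 7+3 = 10
k=3,n=2: s = 10+6 = 16
k=3,n=3: s = 16+9 = 25
k=4,n=1: s = 25+4 = 29
k=4,n=2: s = 29+8 = 37
k=4,n=3: s = 37+12 = 49
k=4,n=4: s = 49+16 = 65

65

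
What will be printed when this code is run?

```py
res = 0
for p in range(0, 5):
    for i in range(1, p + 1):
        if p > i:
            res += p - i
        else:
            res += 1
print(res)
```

p=1,i=1: not 1>1, res = 0+1 = 1
p=2,i=1: 2>1, res = 1+1 = 2
p=2,i=2: not 2>2, res = 2+1 = 3
p=3,i=1: 3>1, res = 3+2 = 5
p=3,i=2: 3>2, res = 5+1 = 6
p=3,i=3: not 3>3, res = 6+1 = 7
p=4,i=1: 4>1, res = 7+3 = 10
p=4,i=2: 4>2, res = 10+2 = 12
p=4,i=3: 4>3, res = 12+1 = 13
p=4,i=4: not 4>4, res = 13+1 = 14

14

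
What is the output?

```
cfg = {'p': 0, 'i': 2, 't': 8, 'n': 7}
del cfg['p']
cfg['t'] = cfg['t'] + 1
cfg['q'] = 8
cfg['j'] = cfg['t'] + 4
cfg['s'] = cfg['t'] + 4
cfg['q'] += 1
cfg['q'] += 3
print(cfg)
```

{'i': 2, 't': 9, 'n': 7, 'q': 12, 'j': 13, 's': 13}

del 'p' → {'i': 2, 't': 8, 'n': 7}
cfg['t'] = cfg['t']+1 = 9 → {'i': 2, 't': 9, 'n': 7}
cfg['q'] = 8 → {'i': 2, 't': 9, 'n': 7, 'q': 8}
cfg['j'] = cfg['t']+4 = 13 → {'i': 2, 't': 9, 'n': 7, 'q': 8, 'j': 13}
cfg['s'] = cfg['t']+4 = 13 → {'i': 2, 't': 9, 'n': 7, 'q': 8, 'j': 13, 's': 13}
cfg['q'] = 8+1 = 9 → {'i': 2, 't': 9, 'n': 7, 'q': 9, 'j': 13, 's': 13}
cfg['q'] = 9+3 = 12 → {'i': 2, 't': 9, 'n': 7, 'q': 12, 'j': 13, 's': 13}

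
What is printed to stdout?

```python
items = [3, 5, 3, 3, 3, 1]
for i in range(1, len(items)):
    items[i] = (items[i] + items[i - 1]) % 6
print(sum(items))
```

i=1: items[1] = (5+3)%6 = 2 → [3, 2, 3, 3, 3, 1]
i=2: items[2] = (3+2)%6 = 5 → [3, 2, 5, 3, 3, 1]
i=3: items[3] = (3+5)%6 = 2 → [3, 2, 5, 2, 3, 1]
i=4: items[4] = (3+2)%6 = 5 → [3, 2, 5, 2, 5, 1]
i=5: items[5] = (1+5)%6 = 0 → [3, 2, 5, 2, 5, 0]
sum = 17

17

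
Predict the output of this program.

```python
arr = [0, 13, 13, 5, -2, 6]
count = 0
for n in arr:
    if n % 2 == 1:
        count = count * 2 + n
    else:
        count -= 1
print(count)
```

73

n=0: not odd, count = 0-1 = -1
n=13: odd, count = (-1)*2+13 = 11
n=13: odd, count = 11*2+13 = 35
n=5: odd, count = 35*2+5 = 75
n=-2: not odd, count = 75-1 = 74
n=6: not odd, count = 74-1 = 73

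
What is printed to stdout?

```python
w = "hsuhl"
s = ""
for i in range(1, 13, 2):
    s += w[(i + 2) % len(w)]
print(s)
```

hhulsh

i=1: add w[3]='h' → 'h'
i=3: add w[0]='h' → 'hh'
i=5: add w[2]='u' → 'hhu'
i=7: add w[4]='l' → 'hhul'
i=9: add w[1]='s' → 'hhuls'
i=11: add w[3]='h' → 'hhulsh'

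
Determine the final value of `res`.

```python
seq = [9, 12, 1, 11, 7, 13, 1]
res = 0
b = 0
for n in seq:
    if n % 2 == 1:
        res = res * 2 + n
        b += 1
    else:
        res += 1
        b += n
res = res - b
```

461

n=9: odd, res = 0*2+9 = 9; b=1
n=12: not odd, res = 9+1 = 10; b=13
n=1: odd, res = 10*2+1 = 21; b=14
n=11: odd, res = 21*2+11 = 53; b=15
n=7: odd, res = 53*2+7 = 113; b=16
n=13: odd, res = 113*2+13 = 239; b=17
n=1: odd, res = 239*2+1 = 479; b=18
res-b = 479-18 = 461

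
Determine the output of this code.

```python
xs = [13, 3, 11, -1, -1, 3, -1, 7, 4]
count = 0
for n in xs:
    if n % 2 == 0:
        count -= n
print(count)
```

-4

n=13: not even
n=3: not even
n=11: not even
n=-1: not even
n=-1: not even
n=3: not even
n=-1: not even
n=7: not even
n=4: even, count = 0-4 = -4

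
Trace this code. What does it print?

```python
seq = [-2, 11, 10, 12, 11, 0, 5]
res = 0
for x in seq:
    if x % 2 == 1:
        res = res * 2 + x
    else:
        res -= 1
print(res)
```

53

x=-2: not odd, res = 0-1 = -1
x=11: odd, res = (-1)*2+11 = 9
x=10: not odd, res = 9-1 = 8
x=12: not odd, res = 8-1 = 7
x=11: odd, res = 7*2+11 = 25
x=0: not odd, res = 25-1 = 24
x=5: odd, res = 24*2+5 = 53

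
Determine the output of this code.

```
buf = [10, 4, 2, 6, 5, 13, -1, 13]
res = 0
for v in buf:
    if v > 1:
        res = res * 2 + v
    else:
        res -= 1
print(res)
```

905

v=10: >1, res = 0*2+10 = 10
v=4: >1, res = 10*2+4 = 24
v=2: >1, res = 24*2+2 = 50
v=6: >1, res = 50*2+6 = 106
v=5: >1, res = 106*2+5 = 217
v=13: >1, res = 217*2+13 = 447
v=-1: not >1, res = 447-1 = 446
v=13: >1, res = 446*2+13 = 905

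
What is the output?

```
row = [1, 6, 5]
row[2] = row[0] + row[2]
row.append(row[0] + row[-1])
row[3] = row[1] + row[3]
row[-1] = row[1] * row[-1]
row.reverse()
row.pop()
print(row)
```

[78, 6, 6]

row[2] = row[0]+row[2] = 1+5 = 6 → [1, 6, 6]
append row[0]+row[-1] = 1+6 = 7 → [1, 6, 6, 7]
row[3] = row[1]+row[3] = 6+7 = 13 → [1, 6, 6, 13]
row[-1] = row[1]*row[-1] = 6*13 = 78 → [1, 6, 6, 78]
reverse → [78, 6, 6, 1]
pop() removes 1 → [78, 6, 6]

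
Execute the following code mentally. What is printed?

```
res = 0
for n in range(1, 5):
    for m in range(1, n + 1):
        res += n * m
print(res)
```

65

n=1,m=1: res = 0+1 = 1
n=2,m=1: res = 1+2 = 3
n=2,m=2: res = 3+4 = 7
n=3,m=1: res = 7+3 = 10
n=3,m=2: res = 10+6 = 16
n=3,m=3: res = 16+9 = 25
n=4,m=1: res = 25+4 = 29
n=4,m=2: res = 29+8 = 37
n=4,m=3: res = 37+12 = 49
n=4,m=4: res = 49+16 = 65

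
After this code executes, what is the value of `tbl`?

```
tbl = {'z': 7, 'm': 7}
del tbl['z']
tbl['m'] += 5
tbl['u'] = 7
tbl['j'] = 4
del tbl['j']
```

{'m': 12, 'u': 7}

del 'z' → {'m': 7}
tbl['m'] = 7+5 = 12 → {'m': 12}
tbl['u'] = 7 → {'m': 12, 'u': 7}
tbl['j'] = 4 → {'m': 12, 'u': 7, 'j': 4}
del 'j' → {'m': 12, 'u': 7}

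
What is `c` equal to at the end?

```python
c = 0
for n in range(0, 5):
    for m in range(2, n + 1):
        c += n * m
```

55

n=2,m=2: c = 0+4 = 4
n=3,m=2: c = 4+6 = 10
n=3,m=3: c = 10+9 = 19
n=4,m=2: c = 19+8 = 27
n=4,m=3: c = 27+12 = 39
n=4,m=4: c = 39+16 = 55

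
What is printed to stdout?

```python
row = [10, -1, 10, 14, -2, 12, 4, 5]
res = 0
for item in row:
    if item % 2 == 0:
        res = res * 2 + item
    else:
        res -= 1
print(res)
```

579

item=10: even, res = 0*2+10 = 10
item=-1: not even, res = 10-1 = 9
item=10: even, res = 9*2+10 = 28
item=14: even, res = 28*2+14 = 70
item=-2: even, res = 70*2+(-2) = 138
item=12: even, res = 138*2+12 = 288
item=4: even, res = 288*2+4 = 580
item=5: not even, res = 580-1 = 579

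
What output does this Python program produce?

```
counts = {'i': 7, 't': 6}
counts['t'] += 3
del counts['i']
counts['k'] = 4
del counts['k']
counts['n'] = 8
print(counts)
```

{'t': 9, 'n': 8}

counts['t'] = 6+3 = 9 → {'i': 7, 't': 9}
del 'i' → {'t': 9}
counts['k'] = 4 → {'t': 9, 'k': 4}
del 'k' → {'t': 9}
counts['n'] = 8 → {'t': 9, 'n': 8}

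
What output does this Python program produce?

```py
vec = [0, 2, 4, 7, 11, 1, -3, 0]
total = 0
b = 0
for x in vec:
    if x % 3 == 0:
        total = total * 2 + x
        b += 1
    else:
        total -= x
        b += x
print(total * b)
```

x=0: %3==0, total = 0*2+0 = 0; b=1
x=2: not %3==0, total = 0-2 = -2; b=3
x=4: not %3==0, total = (-2)-4 = -6; b=7
x=7: not %3==0, total = (-6)-7 = -13; b=14
x=11: not %3==0, total = (-13)-11 = -24; b=25
x=1: not %3==0, total = (-24)-1 = -25; b=26
x=-3: %3==0, total = (-25)*2+(-3) = -53; b=27
x=0: %3==0, total = (-53)*2+0 = -106; b=28
total*b = (-106)*28 = -2968

-2968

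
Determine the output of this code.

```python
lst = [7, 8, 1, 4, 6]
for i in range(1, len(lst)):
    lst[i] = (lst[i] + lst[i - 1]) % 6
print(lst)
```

i=1: lst[1] = (8+7)%6 = 3 → [7, 3, 1, 4, 6]
i=2: lst[2] = (1+3)%6 = 4 → [7, 3, 4, 4, 6]
i=3: lst[3] = (4+4)%6 = 2 → [7, 3, 4, 2, 6]
i=4: lst[4] = (6+2)%6 = 2 → [7, 3, 4, 2, 2]

[7, 3, 4, 2, 2]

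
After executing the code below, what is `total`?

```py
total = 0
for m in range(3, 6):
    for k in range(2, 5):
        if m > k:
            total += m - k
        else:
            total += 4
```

22

m=3,k=2: 3>2, total = 0+1 = 1
m=3,k=3: not 3>3, total = 1+4 = 5
m=3,k=4: not 3>4, total = 5+4 = 9
m=4,k=2: 4>2, total = 9+2 = 11
m=4,k=3: 4>3, total = 11+1 = 12
m=4,k=4: not 4>4, total = 12+4 = 16
m=5,k=2: 5>2, total = 16+3 = 19
m=5,k=3: 5>3, total = 19+2 = 21
m=5,k=4: 5>4, total = 21+1 = 22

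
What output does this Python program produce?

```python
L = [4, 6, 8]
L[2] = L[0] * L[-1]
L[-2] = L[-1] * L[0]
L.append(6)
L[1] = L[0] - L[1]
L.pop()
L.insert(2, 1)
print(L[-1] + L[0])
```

36

L[2] = L[0]*L[-1] = 4*8 = 32 → [4, 6, 32]
L[-2] = L[-1]*L[0] = 32*4 = 128 → [4, 128, 32]
append 6 → [4, 128, 32, 6]
L[1] = L[0]-L[1] = 4-128 = -124 → [4, -124, 32, 6]
pop() removes 6 → [4, -124, 32]
insert 1 at 2 → [4, -124, 1, 32]
L[-1]+L[0] = 32+4 = 36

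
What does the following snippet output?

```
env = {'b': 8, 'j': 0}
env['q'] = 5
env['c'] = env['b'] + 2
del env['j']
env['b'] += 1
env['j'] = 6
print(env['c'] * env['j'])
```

60

env['q'] = 5 → {'b': 8, 'j': 0, 'q': 5}
env['c'] = env['b']+2 = 10 → {'b': 8, 'j': 0, 'q': 5, 'c': 10}
del 'j' → {'b': 8, 'q': 5, 'c': 10}
env['b'] = 8+1 = 9 → {'b': 9, 'q': 5, 'c': 10}
env['j'] = 6 → {'b': 9, 'q': 5, 'c': 10, 'j': 6}
env['c']*env['j'] = 10*6 = 60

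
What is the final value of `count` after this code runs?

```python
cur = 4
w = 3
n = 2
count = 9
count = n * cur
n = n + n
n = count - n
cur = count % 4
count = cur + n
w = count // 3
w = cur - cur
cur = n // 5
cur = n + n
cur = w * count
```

count = 2*4 = 8
n = 2+2 = 4
n = 8-4 = 4
cur = 8%4 = 0
count = 0+4 = 4
w = 4//3 = 1
w = 0-0 = 0
cur = 4//5 = 0
cur = 4+4 = 8
cur = 0*4 = 0

4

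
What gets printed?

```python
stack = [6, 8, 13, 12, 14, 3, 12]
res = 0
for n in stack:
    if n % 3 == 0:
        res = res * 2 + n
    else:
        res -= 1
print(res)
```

n=6: %3==0, res = 0*2+6 = 6
n=8: not %3==0, res = 6-1 = 5
n=13: not %3==0, res = 5-1 = 4
n=12: %3==0, res = 4*2+12 = 20
n=14: not %3==0, res = 20-1 = 19
n=3: %3==0, res = 19*2+3 = 41
n=12: %3==0, res = 41*2+12 = 94

94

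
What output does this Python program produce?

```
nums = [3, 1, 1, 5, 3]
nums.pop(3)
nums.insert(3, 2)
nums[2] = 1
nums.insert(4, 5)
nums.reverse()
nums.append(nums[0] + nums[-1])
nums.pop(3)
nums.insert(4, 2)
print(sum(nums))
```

pop(3) removes 5 → [3, 1, 1, 3]
insert 2 at 3 → [3, 1, 1, 2, 3]
nums[2] = 1 → [3, 1, 1, 2, 3]
insert 5 at 4 → [3, 1, 1, 2, 5, 3]
reverse → [3, 5, 2, 1, 1, 3]
append nums[0]+nums[-1] = 3+3 = 6 → [3, 5, 2, 1, 1, 3, 6]
pop(3) removes 1 → [3, 5, 2, 1, 3, 6]
insert 2 at 4 → [3, 5, 2, 1, 2, 3, 6]
sum = 22

22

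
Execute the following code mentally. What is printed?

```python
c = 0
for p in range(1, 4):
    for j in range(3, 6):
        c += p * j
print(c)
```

p=1,j=3: c = 0+3 = 3
p=1,j=4: c = 3+4 = 7
p=1,j=5: c = 7+5 = 12
p=2,j=3: c = 12+6 = 18
p=2,j=4: c = 18+8 = 26
p=2,j=5: c = 26+10 = 36
p=3,j=3: c = 36+9 = 45
p=3,j=4: c = 45+12 = 57
p=3,j=5: c = 57+15 = 72

72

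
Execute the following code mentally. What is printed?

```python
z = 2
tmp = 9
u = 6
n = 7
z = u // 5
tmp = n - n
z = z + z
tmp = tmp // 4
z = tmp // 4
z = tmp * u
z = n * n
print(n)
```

7

z = 6//5 = 1
tmp = 7-7 = 0
z = 1+1 = 2
tmp = 0//4 = 0
z = 0//4 = 0
z = 0*6 = 0
z = 7*7 = 49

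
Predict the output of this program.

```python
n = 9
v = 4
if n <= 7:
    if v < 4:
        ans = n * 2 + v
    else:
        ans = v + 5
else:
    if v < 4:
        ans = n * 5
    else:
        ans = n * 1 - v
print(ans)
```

5

n=9, v=4
n <= 7 is False; v < 4 is False
→ ans = n * 1 - v = 5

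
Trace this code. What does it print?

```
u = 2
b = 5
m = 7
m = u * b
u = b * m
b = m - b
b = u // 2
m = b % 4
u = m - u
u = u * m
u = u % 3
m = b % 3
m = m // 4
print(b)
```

m = 2*5 = 10
u = 5*10 = 50
b = 10-5 = 5
b = 50//2 = 25
m = 25%4 = 1
u = 1-50 = -49
u = (-49)*1 = -49
u = (-49)%3 = 2
m = 25%3 = 1
m = 1//4 = 0

25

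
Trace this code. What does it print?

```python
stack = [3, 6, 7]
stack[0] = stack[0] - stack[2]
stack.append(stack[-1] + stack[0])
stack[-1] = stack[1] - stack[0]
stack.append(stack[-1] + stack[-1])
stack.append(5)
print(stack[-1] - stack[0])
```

9

stack[0] = stack[0]-stack[2] = 3-7 = -4 → [-4, 6, 7]
append stack[-1]+stack[0] = 7+(-4) = 3 → [-4, 6, 7, 3]
stack[-1] = stack[1]-stack[0] = 6-(-4) = 10 → [-4, 6, 7, 10]
append stack[-1]+stack[-1] = 10+10 = 20 → [-4, 6, 7, 10, 20]
append 5 → [-4, 6, 7, 10, 20, 5]
stack[-1]-stack[0] = 5-(-4) = 9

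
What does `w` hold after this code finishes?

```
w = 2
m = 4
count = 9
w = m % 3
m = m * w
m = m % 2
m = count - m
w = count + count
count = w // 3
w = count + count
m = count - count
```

12

w = 4%3 = 1
m = 4*1 = 4
m = 4%2 = 0
m = 9-0 = 9
w = 9+9 = 18
count = 18//3 = 6
w = 6+6 = 12
m = 6-6 = 0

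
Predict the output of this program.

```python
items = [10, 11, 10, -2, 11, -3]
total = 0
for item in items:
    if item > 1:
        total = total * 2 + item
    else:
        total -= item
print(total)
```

item=10: >1, total = 0*2+10 = 10
item=11: >1, total = 10*2+11 = 31
item=10: >1, total = 31*2+10 = 72
item=-2: not >1, total = 72-(-2) = 74
item=11: >1, total = 74*2+11 = 159
item=-3: not >1, total = 159-(-3) = 162

162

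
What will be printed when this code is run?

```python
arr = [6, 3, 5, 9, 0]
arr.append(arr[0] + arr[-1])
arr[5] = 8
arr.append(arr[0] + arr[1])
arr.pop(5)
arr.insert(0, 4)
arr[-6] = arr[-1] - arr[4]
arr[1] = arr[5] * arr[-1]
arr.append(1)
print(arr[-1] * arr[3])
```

5

append arr[0]+arr[-1] = 6+0 = 6 → [6, 3, 5, 9, 0, 6]
arr[5] = 8 → [6, 3, 5, 9, 0, 8]
append arr[0]+arr[1] = 6+3 = 9 → [6, 3, 5, 9, 0, 8, 9]
pop(5) removes 8 → [6, 3, 5, 9, 0, 9]
insert 4 at 0 → [4, 6, 3, 5, 9, 0, 9]
arr[-6] = arr[-1]-arr[4] = 9-9 = 0 → [4, 0, 3, 5, 9, 0, 9]
arr[1] = arr[5]*arr[-1] = 0*9 = 0 → [4, 0, 3, 5, 9, 0, 9]
append 1 → [4, 0, 3, 5, 9, 0, 9, 1]
arr[-1]*arr[3] = 1*5 = 5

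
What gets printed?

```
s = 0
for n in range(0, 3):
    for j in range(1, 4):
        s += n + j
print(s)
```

27

n=0,j=1: s = 0+1 = 1
n=0,j=2: s = 1+2 = 3
n=0,j=3: s = 3+3 = 6
n=1,j=1: s = 6+2 = 8
n=1,j=2: s = 8+3 = 11
n=1,j=3: s = 11+4 = 15
n=2,j=1: s = 15+3 = 18
n=2,j=2: s = 18+4 = 22
n=2,j=3: s = 22+5 = 27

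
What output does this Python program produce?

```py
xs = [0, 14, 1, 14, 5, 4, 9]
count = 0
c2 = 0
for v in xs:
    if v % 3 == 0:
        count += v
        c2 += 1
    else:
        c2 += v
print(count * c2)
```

v=0: %3==0, count = 0+0 = 0; c2=1
v=14: not %3==0; c2=15
v=1: not %3==0; c2=16
v=14: not %3==0; c2=30
v=5: not %3==0; c2=35
v=4: not %3==0; c2=39
v=9: %3==0, count = 0+9 = 9; c2=40
count*c2 = 9*40 = 360

360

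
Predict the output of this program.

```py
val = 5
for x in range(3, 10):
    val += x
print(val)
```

47

x=3: val = 5+3 = 8
x=4: val = 8+4 = 12
x=5: val = 12+5 = 17
x=6: val = 17+6 = 23
x=7: val = 23+7 = 30
x=8: val = 30+8 = 38
x=9: val = 38+9 = 47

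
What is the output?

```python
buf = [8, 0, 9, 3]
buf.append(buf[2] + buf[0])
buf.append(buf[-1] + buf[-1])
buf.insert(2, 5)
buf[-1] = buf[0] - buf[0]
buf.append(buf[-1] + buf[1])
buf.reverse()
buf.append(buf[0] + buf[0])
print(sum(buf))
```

42

append buf[2]+buf[0] = 9+8 = 17 → [8, 0, 9, 3, 17]
append buf[-1]+buf[-1] = 17+17 = 34 → [8, 0, 9, 3, 17, 34]
insert 5 at 2 → [8, 0, 5, 9, 3, 17, 34]
buf[-1] = buf[0]-buf[0] = 8-8 = 0 → [8, 0, 5, 9, 3, 17, 0]
append buf[-1]+buf[1] = 0+0 = 0 → [8, 0, 5, 9, 3, 17, 0, 0]
reverse → [0, 0, 17, 3, 9, 5, 0, 8]
append buf[0]+buf[0] = 0+0 = 0 → [0, 0, 17, 3, 9, 5, 0, 8, 0]
sum = 42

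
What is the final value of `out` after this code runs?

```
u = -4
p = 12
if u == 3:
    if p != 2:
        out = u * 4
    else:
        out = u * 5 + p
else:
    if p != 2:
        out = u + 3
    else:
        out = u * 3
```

-1

u=-4, p=12
u == 3 is False; p != 2 is True
→ out = u + 3 = -1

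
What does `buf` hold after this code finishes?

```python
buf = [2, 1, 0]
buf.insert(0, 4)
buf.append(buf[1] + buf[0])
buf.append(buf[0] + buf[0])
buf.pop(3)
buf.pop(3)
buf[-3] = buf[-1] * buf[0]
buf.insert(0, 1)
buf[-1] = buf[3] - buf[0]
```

insert 4 at 0 → [4, 2, 1, 0]
append buf[1]+buf[0] = 2+4 = 6 → [4, 2, 1, 0, 6]
append buf[0]+buf[0] = 4+4 = 8 → [4, 2, 1, 0, 6, 8]
pop(3) removes 0 → [4, 2, 1, 6, 8]
pop(3) removes 6 → [4, 2, 1, 8]
buf[-3] = buf[-1]*buf[0] = 8*4 = 32 → [4, 32, 1, 8]
insert 1 at 0 → [1, 4, 32, 1, 8]
buf[-1] = buf[3]-buf[0] = 1-1 = 0 → [1, 4, 32, 1, 0]

[1, 4, 32, 1, 0]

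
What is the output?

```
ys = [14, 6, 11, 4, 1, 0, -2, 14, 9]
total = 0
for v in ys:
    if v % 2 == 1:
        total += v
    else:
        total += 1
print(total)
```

v=14: not odd, total = 0+1 = 1
v=6: not odd, total = 1+1 = 2
v=11: odd, total = 2+11 = 13
v=4: not odd, total = 13+1 = 14
v=1: odd, total = 14+1 = 15
v=0: not odd, total = 15+1 = 16
v=-2: not odd, total = 16+1 = 17
v=14: not odd, total = 17+1 = 18
v=9: odd, total = 18+9 = 27

27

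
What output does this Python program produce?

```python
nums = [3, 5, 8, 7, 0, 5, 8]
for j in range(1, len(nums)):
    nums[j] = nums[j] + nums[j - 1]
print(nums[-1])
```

j=1: nums[1] = 5+3 = 8 → [3, 8, 8, 7, 0, 5, 8]
j=2: nums[2] = 8+8 = 16 → [3, 8, 16, 7, 0, 5, 8]
j=3: nums[3] = 7+16 = 23 → [3, 8, 16, 23, 0, 5, 8]
j=4: nums[4] = 0+23 = 23 → [3, 8, 16, 23, 23, 5, 8]
j=5: nums[5] = 5+23 = 28 → [3, 8, 16, 23, 23, 28, 8]
j=6: nums[6] = 8+28 = 36 → [3, 8, 16, 23, 23, 28, 36]

36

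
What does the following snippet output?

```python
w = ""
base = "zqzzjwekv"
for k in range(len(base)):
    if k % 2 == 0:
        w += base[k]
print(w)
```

zzjev

k=0: add 'z' → 'z'
k=1: skip
k=2: add 'z' → 'zz'
k=3: skip
k=4: add 'j' → 'zzj'
k=5: skip
k=6: add 'e' → 'zzje'
k=7: skip
k=8: add 'v' → 'zzjev'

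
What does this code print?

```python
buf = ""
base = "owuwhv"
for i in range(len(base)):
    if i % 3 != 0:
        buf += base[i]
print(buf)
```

wuhv

i=0: skip
i=1: add 'w' → 'w'
i=2: add 'u' → 'wu'
i=3: skip
i=4: add 'h' → 'wuh'
i=5: add 'v' → 'wuhv'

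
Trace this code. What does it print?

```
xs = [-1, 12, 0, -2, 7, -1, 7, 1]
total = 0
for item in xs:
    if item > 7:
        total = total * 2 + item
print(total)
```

12

item=-1: not >7
item=12: >7, total = 0*2+12 = 12
item=0: not >7
item=-2: not >7
item=7: not >7
item=-1: not >7
item=7: not >7
item=1: not >7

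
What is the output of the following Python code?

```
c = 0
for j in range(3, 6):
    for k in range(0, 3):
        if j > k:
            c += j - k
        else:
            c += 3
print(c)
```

27

j=3,k=0: 3>0, c = 0+3 = 3
j=3,k=1: 3>1, c = 3+2 = 5
j=3,k=2: 3>2, c = 5+1 = 6
j=4,k=0: 4>0, c = 6+4 = 10
j=4,k=1: 4>1, c = 10+3 = 13
j=4,k=2: 4>2, c = 13+2 = 15
j=5,k=0: 5>0, c = 15+5 = 20
j=5,k=1: 5>1, c = 20+4 = 24
j=5,k=2: 5>2, c = 24+3 = 27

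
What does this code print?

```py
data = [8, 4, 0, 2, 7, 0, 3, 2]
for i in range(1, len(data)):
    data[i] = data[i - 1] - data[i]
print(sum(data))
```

-10

i=1: data[1] = 8-4 = 4 → [8, 4, 0, 2, 7, 0, 3, 2]
i=2: data[2] = 4-0 = 4 → [8, 4, 4, 2, 7, 0, 3, 2]
i=3: data[3] = 4-2 = 2 → [8, 4, 4, 2, 7, 0, 3, 2]
i=4: data[4] = 2-7 = -5 → [8, 4, 4, 2, -5, 0, 3, 2]
i=5: data[5] = (-5)-0 = -5 → [8, 4, 4, 2, -5, -5, 3, 2]
i=6: data[6] = (-5)-3 = -8 → [8, 4, 4, 2, -5, -5, -8, 2]
i=7: data[7] = (-8)-2 = -10 → [8, 4, 4, 2, -5, -5, -8, -10]
sum = -10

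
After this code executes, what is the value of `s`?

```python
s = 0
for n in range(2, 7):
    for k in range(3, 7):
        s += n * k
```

n=2,k=3: s = 0+6 = 6
n=2,k=4: s = 6+8 = 14
n=2,k=5: s = 14+10 = 24
n=2,k=6: s = 24+12 = 36
n=3,k=3: s = 36+9 = 45
n=3,k=4: s = 45+12 = 57
n=3,k=5: s = 57+15 = 72
n=3,k=6: s = 72+18 = 90
n=4,k=3: s = 90+12 = 102
n=4,k=4: s = 102+16 = 118
n=4,k=5: s = 118+20 = 138
n=4,k=6: s = 138+24 = 162
n=5,k=3: s = 162+15 = 177
n=5,k=4: s = 177+20 = 197
n=5,k=5: s = 197+25 = 222
n=5,k=6: s = 222+30 = 252
n=6,k=3: s = 252+18 = 270
n=6,k=4: s = 270+24 = 294
n=6,k=5: s = 294+30 = 324
n=6,k=6: s = 324+36 = 360

360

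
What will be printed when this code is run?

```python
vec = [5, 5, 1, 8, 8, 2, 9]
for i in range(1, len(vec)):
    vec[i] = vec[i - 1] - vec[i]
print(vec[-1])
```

i=1: vec[1] = 5-5 = 0 → [5, 0, 1, 8, 8, 2, 9]
i=2: vec[2] = 0-1 = -1 → [5, 0, -1, 8, 8, 2, 9]
i=3: vec[3] = (-1)-8 = -9 → [5, 0, -1, -9, 8, 2, 9]
i=4: vec[4] = (-9)-8 = -17 → [5, 0, -1, -9, -17, 2, 9]
i=5: vec[5] = (-17)-2 = -19 → [5, 0, -1, -9, -17, -19, 9]
i=6: vec[6] = (-19)-9 = -28 → [5, 0, -1, -9, -17, -19, -28]

-28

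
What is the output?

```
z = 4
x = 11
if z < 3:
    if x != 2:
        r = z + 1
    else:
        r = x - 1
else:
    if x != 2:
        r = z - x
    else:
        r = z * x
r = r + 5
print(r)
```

z=4, x=11
z < 3 is False; x != 2 is True
→ r = z - x = -7
r = (-7)+5 = -2

-2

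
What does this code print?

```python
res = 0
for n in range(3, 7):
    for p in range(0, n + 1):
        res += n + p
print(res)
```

n=3,p=0: res = 0+3 = 3
n=3,p=1: res = 3+4 = 7
n=3,p=2: res = 7+5 = 12
n=3,p=3: res = 12+6 = 18
n=4,p=0: res = 18+4 = 22
n=4,p=1: res = 22+5 = 27
n=4,p=2: res = 27+6 = 33
n=4,p=3: res = 33+7 = 40
n=4,p=4: res = 40+8 = 48
n=5,p=0: res = 48+5 = 53
n=5,p=1: res = 53+6 = 59
n=5,p=2: res = 59+7 = 66
n=5,p=3: res = 66+8 = 74
n=5,p=4: res = 74+9 = 83
n=5,p=5: res = 83+10 = 93
n=6,p=0: res = 93+6 = 99
n=6,p=1: res = 99+7 = 106
n=6,p=2: res = 106+8 = 114
n=6,p=3: res = 114+9 = 123
n=6,p=4: res = 123+10 = 133
n=6,p=5: res = 133+11 = 144
n=6,p=6: res = 144+12 = 156

156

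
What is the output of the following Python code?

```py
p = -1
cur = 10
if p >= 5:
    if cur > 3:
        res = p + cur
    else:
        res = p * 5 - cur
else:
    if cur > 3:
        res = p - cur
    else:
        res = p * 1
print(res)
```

p=-1, cur=10
p >= 5 is False; cur > 3 is True
→ res = p - cur = -11

-11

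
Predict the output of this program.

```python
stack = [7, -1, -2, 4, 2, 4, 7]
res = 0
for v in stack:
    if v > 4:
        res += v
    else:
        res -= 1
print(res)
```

9

v=7: >4, res = 0+7 = 7
v=-1: not >4, res = 7-1 = 6
v=-2: not >4, res = 6-1 = 5
v=4: not >4, res = 5-1 = 4
v=2: not >4, res = 4-1 = 3
v=4: not >4, res = 3-1 = 2
v=7: >4, res = 2+7 = 9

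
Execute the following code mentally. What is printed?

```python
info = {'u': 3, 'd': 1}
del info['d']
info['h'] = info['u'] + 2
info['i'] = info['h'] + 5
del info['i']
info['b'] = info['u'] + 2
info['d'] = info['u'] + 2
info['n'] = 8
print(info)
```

del 'd' → {'u': 3}
info['h'] = info['u']+2 = 5 → {'u': 3, 'h': 5}
info['i'] = info['h']+5 = 10 → {'u': 3, 'h': 5, 'i': 10}
del 'i' → {'u': 3, 'h': 5}
info['b'] = info['u']+2 = 5 → {'u': 3, 'h': 5, 'b': 5}
info['d'] = info['u']+2 = 5 → {'u': 3, 'h': 5, 'b': 5, 'd': 5}
info['n'] = 8 → {'u': 3, 'h': 5, 'b': 5, 'd': 5, 'n': 8}

{'u': 3, 'h': 5, 'b': 5, 'd': 5, 'n': 8}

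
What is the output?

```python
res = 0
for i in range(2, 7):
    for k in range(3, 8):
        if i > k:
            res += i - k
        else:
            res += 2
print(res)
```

48

i=2,k=3: not 2>3, res = 0+2 = 2
i=2,k=4: not 2>4, res = 2+2 = 4
i=2,k=5: not 2>5, res = 4+2 = 6
i=2,k=6: not 2>6, res = 6+2 = 8
i=2,k=7: not 2>7, res = 8+2 = 10
i=3,k=3: not 3>3, res = 10+2 = 12
i=3,k=4: not 3>4, res = 12+2 = 14
i=3,k=5: not 3>5, res = 14+2 = 16
i=3,k=6: not 3>6, res = 16+2 = 18
i=3,k=7: not 3>7, res = 18+2 = 20
i=4,k=3: 4>3, res = 20+1 = 21
i=4,k=4: not 4>4, res = 21+2 = 23
i=4,k=5: not 4>5, res = 23+2 = 25
i=4,k=6: not 4>6, res = 25+2 = 27
i=4,k=7: not 4>7, res = 27+2 = 29
i=5,k=3: 5>3, res = 29+2 = 31
i=5,k=4: 5>4, res = 31+1 = 32
i=5,k=5: not 5>5, res = 32+2 = 34
i=5,k=6: not 5>6, res = 34+2 = 36
i=5,k=7: not 5>7, res = 36+2 = 38
i=6,k=3: 6>3, res = 38+3 = 41
i=6,k=4: 6>4, res = 41+2 = 43
i=6,k=5: 6>5, res = 43+1 = 44
i=6,k=6: not 6>6, res = 44+2 = 46
i=6,k=7: not 6>7, res = 46+2 = 48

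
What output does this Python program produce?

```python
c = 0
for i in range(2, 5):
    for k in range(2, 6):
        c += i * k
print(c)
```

i=2,k=2: c = 0+4 = 4
i=2,k=3: c = 4+6 = 10
i=2,k=4: c = 10+8 = 18
i=2,k=5: c = 18+10 = 28
i=3,k=2: c = 28+6 = 34
i=3,k=3: c = 34+9 = 43
i=3,k=4: c = 43+12 = 55
i=3,k=5: c = 55+15 = 70
i=4,k=2: c = 70+8 = 78
i=4,k=3: c = 78+12 = 90
i=4,k=4: c = 90+16 = 106
i=4,k=5: c = 106+20 = 126

126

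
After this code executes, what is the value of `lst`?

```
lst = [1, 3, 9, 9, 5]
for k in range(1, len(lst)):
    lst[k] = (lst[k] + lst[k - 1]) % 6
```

k=1: lst[1] = (3+1)%6 = 4 → [1, 4, 9, 9, 5]
k=2: lst[2] = (9+4)%6 = 1 → [1, 4, 1, 9, 5]
k=3: lst[3] = (9+1)%6 = 4 → [1, 4, 1, 4, 5]
k=4: lst[4] = (5+4)%6 = 3 → [1, 4, 1, 4, 3]

[1, 4, 1, 4, 3]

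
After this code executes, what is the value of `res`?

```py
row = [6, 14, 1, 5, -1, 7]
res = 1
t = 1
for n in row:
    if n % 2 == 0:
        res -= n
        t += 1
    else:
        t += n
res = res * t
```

-285

n=6: even, res = 1-6 = -5; t=2
n=14: even, res = (-5)-14 = -19; t=3
n=1: not even; t=4
n=5: not even; t=9
n=-1: not even; t=8
n=7: not even; t=15
res*t = (-19)*15 = -285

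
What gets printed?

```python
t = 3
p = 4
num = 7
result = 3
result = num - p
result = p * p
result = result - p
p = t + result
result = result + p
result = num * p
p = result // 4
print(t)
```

3

result = 7-4 = 3
result = 4*4 = 16
result = 16-4 = 12
p = 3+12 = 15
result = 12+15 = 27
result = 7*15 = 105
p = 105//4 = 26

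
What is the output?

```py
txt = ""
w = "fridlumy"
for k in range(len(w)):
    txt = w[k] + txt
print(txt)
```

ymuldirf

k=0: prepend 'f' → 'f'
k=1: prepend 'r' → 'rf'
k=2: prepend 'i' → 'irf'
k=3: prepend 'd' → 'dirf'
k=4: prepend 'l' → 'ldirf'
k=5: prepend 'u' → 'uldirf'
k=6: prepend 'm' → 'muldirf'
k=7: prepend 'y' → 'ymuldirf'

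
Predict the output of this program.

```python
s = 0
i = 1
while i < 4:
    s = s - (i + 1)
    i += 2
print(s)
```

-6

i=1: s = 0-2 = -2
i=3: s = (-2)-4 = -6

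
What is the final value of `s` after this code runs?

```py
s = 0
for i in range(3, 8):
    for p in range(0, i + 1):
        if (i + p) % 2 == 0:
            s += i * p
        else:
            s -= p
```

i=3,p=0: odd sum, s = 0-0 = 0
i=3,p=1: even sum, s = 0+3 = 3
i=3,p=2: odd sum, s = 3-2 = 1
i=3,p=3: even sum, s = 1+9 = 10
i=4,p=0: even sum, s = 10+0 = 10
i=4,p=1: odd sum, s = 10-1 = 9
i=4,p=2: even sum, s = 9+8 = 17
i=4,p=3: odd sum, s = 17-3 = 14
i=4,p=4: even sum, s = 14+16 = 30
i=5,p=0: odd sum, s = 30-0 = 30
i=5,p=1: even sum, s = 30+5 = 35
i=5,p=2: odd sum, s = 35-2 = 33
i=5,p=3: even sum, s = 33+15 = 48
i=5,p=4: odd sum, s = 48-4 = 44
i=5,p=5: even sum, s = 44+25 = 69
i=6,p=0: even sum, s = 69+0 = 69
i=6,p=1: odd sum, s = 69-1 = 68
i=6,p=2: even sum, s = 68+12 = 80
i=6,p=3: odd sum, s = 80-3 = 77
i=6,p=4: even sum, s = 77+24 = 101
i=6,p=5: odd sum, s = 101-5 = 96
i=6,p=6: even sum, s = 96+36 = 132
i=7,p=0: odd sum, s = 132-0 = 132
i=7,p=1: even sum, s = 132+7 = 139
i=7,p=2: odd sum, s = 139-2 = 137
i=7,p=3: even sum, s = 137+21 = 158
i=7,p=4: odd sum, s = 158-4 = 154
i=7,p=5: even sum, s = 154+35 = 189
i=7,p=6: odd sum, s = 189-6 = 183
i=7,p=7: even sum, s = 183+49 = 232

232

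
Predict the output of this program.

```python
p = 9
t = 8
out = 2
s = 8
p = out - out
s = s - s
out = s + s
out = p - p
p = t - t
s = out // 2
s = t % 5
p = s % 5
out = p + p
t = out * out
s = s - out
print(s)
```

p = 2-2 = 0
s = 8-8 = 0
out = 0+0 = 0
out = 0-0 = 0
p = 8-8 = 0
s = 0//2 = 0
s = 8%5 = 3
p = 3%5 = 3
out = 3+3 = 6
t = 6*6 = 36
s = 3-6 = -3

-3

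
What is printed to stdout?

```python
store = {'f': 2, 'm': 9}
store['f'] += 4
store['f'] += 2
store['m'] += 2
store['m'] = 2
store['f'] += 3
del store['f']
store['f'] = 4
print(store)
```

store['f'] = 2+4 = 6 → {'f': 6, 'm': 9}
store['f'] = 6+2 = 8 → {'f': 8, 'm': 9}
store['m'] = 9+2 = 11 → {'f': 8, 'm': 11}
store['m'] = 2 → {'f': 8, 'm': 2}
store['f'] = 8+3 = 11 → {'f': 11, 'm': 2}
del 'f' → {'m': 2}
store['f'] = 4 → {'m': 2, 'f': 4}

{'m': 2, 'f': 4}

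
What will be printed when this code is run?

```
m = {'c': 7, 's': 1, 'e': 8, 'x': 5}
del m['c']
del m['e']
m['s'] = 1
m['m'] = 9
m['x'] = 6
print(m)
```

del 'c' → {'s': 1, 'e': 8, 'x': 5}
del 'e' → {'s': 1, 'x': 5}
m['s'] = 1 → {'s': 1, 'x': 5}
m['m'] = 9 → {'s': 1, 'x': 5, 'm': 9}
m['x'] = 6 → {'s': 1, 'x': 6, 'm': 9}

{'s': 1, 'x': 6, 'm': 9}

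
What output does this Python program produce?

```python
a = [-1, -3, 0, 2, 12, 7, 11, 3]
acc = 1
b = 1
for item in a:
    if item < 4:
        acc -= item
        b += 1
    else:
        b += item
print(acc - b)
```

item=-1: <4, acc = 1-(-1) = 2; b=2
item=-3: <4, acc = 2-(-3) = 5; b=3
item=0: <4, acc = 5-0 = 5; b=4
item=2: <4, acc = 5-2 = 3; b=5
item=12: not <4; b=17
item=7: not <4; b=24
item=11: not <4; b=35
item=3: <4, acc = 3-3 = 0; b=36
acc-b = 0-36 = -36

-36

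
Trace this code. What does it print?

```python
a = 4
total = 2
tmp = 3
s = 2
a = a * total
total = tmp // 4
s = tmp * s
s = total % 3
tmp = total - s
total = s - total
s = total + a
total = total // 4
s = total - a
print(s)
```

-8

a = 4*2 = 8
total = 3//4 = 0
s = 3*2 = 6
s = 0%3 = 0
tmp = 0-0 = 0
total = 0-0 = 0
s = 0+8 = 8
total = 0//4 = 0
s = 0-8 = -8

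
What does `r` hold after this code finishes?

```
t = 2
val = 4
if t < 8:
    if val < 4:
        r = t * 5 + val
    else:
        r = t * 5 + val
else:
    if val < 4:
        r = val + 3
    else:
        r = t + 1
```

14

t=2, val=4
t < 8 is True; val < 4 is False
→ r = t * 5 + val = 14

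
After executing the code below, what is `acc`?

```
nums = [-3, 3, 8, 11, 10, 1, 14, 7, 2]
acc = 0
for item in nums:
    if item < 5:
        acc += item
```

item=-3: <5, acc = 0+(-3) = -3
item=3: <5, acc = (-3)+3 = 0
item=8: not <5
item=11: not <5
item=10: not <5
item=1: <5, acc = 0+1 = 1
item=14: not <5
item=7: not <5
item=2: <5, acc = 1+2 = 3

3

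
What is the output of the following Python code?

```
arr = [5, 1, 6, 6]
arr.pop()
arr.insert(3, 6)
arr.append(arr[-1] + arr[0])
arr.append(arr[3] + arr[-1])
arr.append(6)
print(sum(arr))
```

pop() removes 6 → [5, 1, 6]
insert 6 at 3 → [5, 1, 6, 6]
append arr[-1]+arr[0] = 6+5 = 11 → [5, 1, 6, 6, 11]
append arr[3]+arr[-1] = 6+11 = 17 → [5, 1, 6, 6, 11, 17]
append 6 → [5, 1, 6, 6, 11, 17, 6]
sum = 52

52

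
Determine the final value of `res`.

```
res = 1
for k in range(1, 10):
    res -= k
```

-44

k=1: res = 1-1 = 0
k=2: res = 0-2 = -2
k=3: res = (-2)-3 = -5
k=4: res = (-5)-4 = -9
k=5: res = (-9)-5 = -14
k=6: res = (-14)-6 = -20
k=7: res = (-20)-7 = -27
k=8: res = (-27)-8 = -35
k=9: res = (-35)-9 = -44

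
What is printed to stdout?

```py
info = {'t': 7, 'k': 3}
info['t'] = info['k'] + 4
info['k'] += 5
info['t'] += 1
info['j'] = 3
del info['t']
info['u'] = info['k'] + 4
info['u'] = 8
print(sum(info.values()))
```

19

info['t'] = info['k']+4 = 7 → {'t': 7, 'k': 3}
info['k'] = 3+5 = 8 → {'t': 7, 'k': 8}
info['t'] = 7+1 = 8 → {'t': 8, 'k': 8}
info['j'] = 3 → {'t': 8, 'k': 8, 'j': 3}
del 't' → {'k': 8, 'j': 3}
info['u'] = info['k']+4 = 12 → {'k': 8, 'j': 3, 'u': 12}
info['u'] = 8 → {'k': 8, 'j': 3, 'u': 8}
sum of values = 19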